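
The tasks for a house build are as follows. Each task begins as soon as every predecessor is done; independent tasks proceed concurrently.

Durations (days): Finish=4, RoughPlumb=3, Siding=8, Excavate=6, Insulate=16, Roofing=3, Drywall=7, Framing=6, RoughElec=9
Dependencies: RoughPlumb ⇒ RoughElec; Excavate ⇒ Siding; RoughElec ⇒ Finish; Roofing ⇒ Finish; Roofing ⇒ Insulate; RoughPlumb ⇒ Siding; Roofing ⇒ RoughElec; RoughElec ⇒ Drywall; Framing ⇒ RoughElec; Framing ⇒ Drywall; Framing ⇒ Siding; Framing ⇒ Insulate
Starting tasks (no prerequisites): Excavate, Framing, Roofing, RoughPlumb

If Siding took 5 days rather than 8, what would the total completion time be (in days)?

22

Critical path before the change: Framing→RoughElec→Drywall = 6+9+7 = 22 giving 22 days.
Siding is off the critical path — its longest chain is 14 days, giving 8 of slack.
That remains the longest chain; total 22 days.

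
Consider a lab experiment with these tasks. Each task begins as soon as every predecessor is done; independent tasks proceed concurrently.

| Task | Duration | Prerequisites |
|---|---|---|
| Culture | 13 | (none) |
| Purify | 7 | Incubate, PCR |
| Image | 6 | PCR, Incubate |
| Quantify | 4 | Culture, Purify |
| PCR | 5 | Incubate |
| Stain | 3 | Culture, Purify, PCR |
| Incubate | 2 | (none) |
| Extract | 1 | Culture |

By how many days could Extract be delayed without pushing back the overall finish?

4

Incubate→PCR→Purify→Quantify = 2+5+7+4 = 18 sets the makespan at 18 days.
Extract finishes as early as 14 and must finish by 18.
So Extract can slip 18 − 14 = 4 days.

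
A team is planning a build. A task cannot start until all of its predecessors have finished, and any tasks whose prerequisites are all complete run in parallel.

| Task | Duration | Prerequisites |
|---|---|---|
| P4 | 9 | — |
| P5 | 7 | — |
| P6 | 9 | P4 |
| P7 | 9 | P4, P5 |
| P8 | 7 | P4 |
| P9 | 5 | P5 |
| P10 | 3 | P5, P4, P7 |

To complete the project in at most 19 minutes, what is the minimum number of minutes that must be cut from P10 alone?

2

Current finish: 21 minutes; target: 19.
P10 is on every critical path, so each minute cut from P10 cuts the finish by one (this holds down to a finish of 19).
Need 21 − 19 = 2 minutes off P10 → P10 becomes 1 minute, finish becomes 19.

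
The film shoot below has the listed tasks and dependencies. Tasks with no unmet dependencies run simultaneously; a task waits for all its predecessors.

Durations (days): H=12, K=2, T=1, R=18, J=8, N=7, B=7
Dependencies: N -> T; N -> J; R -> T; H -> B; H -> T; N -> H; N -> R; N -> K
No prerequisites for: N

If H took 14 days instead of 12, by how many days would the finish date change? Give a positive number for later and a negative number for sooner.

2

Actual critical path: N→H→B = 7+12+7 = 26 ⇒ 26 days.
H lies on that path, so at 14 days the path becomes 28 days.
That remains the longest chain; total 28 days.
Change in finish: 28 − 26 = +2 days.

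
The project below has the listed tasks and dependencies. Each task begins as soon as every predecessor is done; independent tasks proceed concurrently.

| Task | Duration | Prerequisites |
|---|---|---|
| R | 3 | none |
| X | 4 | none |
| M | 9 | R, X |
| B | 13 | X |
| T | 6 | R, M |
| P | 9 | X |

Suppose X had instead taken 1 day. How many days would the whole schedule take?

18

As given, the longest chain is X→M→T = 4+9+6 = 19, so the finish is 19 days.
X lies on that path, so at 1 day the path becomes 16 days.
New critical path: R→M→T = 3+9+6 = 18 ⇒ 18 days.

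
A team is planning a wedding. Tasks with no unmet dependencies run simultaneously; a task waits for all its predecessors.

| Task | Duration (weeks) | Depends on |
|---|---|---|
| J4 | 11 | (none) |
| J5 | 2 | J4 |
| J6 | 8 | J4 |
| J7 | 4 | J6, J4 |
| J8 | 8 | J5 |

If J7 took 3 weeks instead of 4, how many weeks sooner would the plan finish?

As given, the longest chain is J4→J6→J7 = 11+8+4 = 23, so the finish is 23 weeks.
Since J7 is critical, the -1 change carries straight to that chain (now 22 weeks).
The critical path is still J4→J6→J7; finish is now 22 weeks.
Change in finish: 22 − 23 = -1 weeks.

1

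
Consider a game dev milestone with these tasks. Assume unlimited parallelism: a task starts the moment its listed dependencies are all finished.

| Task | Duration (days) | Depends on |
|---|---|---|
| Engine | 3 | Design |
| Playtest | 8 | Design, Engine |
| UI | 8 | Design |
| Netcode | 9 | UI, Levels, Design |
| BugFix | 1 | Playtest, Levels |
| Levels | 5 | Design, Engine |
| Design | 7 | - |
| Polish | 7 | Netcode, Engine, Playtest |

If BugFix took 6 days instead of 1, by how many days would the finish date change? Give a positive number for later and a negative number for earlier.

0

Baseline: Design→Engine→Levels→Netcode→Polish = 7+3+5+9+7 = 31 → 31 days.
The longest path through BugFix is only 19 days, so BugFix has float 12.
The critical path is still Design→Engine→Levels→Netcode→Polish; finish is now 31 days.
Change in finish: 31 − 31 = +0 days.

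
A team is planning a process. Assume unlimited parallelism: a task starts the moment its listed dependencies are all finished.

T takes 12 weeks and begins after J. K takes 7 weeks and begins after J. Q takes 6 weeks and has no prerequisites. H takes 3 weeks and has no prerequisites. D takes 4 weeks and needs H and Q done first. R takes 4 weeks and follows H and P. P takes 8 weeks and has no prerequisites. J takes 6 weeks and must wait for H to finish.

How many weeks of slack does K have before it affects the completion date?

H→J→T = 3+6+12 = 21 sets the makespan at 21 weeks.
Longest path through K: 16 weeks (earliest finish 16, latest finish 21).
So K can slip 21 − 16 = 5 weeks.

5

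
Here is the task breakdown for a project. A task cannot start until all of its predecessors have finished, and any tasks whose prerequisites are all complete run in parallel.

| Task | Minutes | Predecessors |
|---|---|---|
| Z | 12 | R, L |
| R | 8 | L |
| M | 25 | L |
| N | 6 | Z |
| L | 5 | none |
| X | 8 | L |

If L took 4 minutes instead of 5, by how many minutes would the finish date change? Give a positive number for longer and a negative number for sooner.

-1

Critical path before the change: L→R→Z→N = 5+8+12+6 = 31 giving 31 minutes.
L lies on that path, so at 4 minutes the path becomes 30 minutes.
The critical path is still L→R→Z→N; finish is now 30 minutes.
Change in finish: 30 − 31 = -1 minutes.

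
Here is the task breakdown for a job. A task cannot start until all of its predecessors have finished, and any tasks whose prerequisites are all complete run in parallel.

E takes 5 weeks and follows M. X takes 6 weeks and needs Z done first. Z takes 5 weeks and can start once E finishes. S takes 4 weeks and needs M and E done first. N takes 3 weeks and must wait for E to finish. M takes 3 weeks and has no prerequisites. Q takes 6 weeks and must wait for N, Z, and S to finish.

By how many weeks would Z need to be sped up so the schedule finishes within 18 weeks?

1

Current finish: 19 weeks; target: 18.
Z is on every critical path, so each week cut from Z cuts the finish by one (this holds down to a finish of 18).
Need 19 − 18 = 1 week off Z → Z becomes 4 weeks, finish becomes 18.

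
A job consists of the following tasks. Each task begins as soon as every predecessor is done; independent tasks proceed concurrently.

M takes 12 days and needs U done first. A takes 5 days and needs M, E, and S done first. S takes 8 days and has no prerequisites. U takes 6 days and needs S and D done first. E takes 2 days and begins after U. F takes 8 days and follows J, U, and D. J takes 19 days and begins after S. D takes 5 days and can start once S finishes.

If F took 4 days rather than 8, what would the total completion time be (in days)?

36

Baseline: S→D→U→M→A = 8+5+6+12+5 = 36 → 36 days.
F is off the critical path — its longest chain is 35 days, giving 1 of slack.
That remains the longest chain; total 36 days.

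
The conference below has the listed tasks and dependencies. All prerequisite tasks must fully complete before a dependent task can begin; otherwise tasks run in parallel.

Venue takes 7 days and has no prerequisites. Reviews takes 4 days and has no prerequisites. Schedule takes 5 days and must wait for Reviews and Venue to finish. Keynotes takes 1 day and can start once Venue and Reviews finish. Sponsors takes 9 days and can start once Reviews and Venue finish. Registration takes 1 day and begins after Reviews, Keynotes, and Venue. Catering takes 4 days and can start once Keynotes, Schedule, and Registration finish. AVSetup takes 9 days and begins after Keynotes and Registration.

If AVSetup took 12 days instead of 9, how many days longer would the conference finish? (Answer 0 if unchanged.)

3

Critical path before the change: Venue→Keynotes→Registration→AVSetup = 7+1+1+9 = 18 giving 18 days.
AVSetup is on the critical path; changing it to 12 makes that path 21 days.
The critical path is still Venue→Keynotes→Registration→AVSetup; finish is now 21 days.
Change in finish: 21 − 18 = +3 days.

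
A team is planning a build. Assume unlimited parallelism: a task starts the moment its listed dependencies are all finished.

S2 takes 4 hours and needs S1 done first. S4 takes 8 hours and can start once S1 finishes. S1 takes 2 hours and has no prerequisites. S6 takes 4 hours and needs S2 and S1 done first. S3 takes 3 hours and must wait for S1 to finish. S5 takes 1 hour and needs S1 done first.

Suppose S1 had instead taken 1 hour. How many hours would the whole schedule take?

9

Baseline: S1→S2→S6 = 2+4+4 = 10 → 10 hours.
Since S1 is critical, the -1 change carries straight to that chain (now 9 hours).
That remains the longest chain; total 9 hours.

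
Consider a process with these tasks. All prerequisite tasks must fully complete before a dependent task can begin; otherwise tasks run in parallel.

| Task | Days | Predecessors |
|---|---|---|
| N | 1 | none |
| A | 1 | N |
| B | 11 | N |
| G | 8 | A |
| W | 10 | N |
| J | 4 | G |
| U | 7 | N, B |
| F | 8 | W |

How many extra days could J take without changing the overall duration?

The longest chain is N→B→U = 1+11+7 = 19; overall finish 19 days.
Longest path through J: 14 days (earliest finish 14, latest finish 19).
So J can slip 19 − 14 = 5 days.

5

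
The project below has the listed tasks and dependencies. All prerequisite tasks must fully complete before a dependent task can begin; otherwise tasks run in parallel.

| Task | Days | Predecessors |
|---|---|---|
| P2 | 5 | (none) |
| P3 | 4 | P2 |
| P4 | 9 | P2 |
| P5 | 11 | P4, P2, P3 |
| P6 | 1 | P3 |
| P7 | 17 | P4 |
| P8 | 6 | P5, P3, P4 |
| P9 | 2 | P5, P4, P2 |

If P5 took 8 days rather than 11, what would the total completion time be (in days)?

As given, the longest chain is P2→P4→P5→P8 = 5+9+11+6 = 31, so the finish is 31 days.
Since P5 is critical, the -3 change carries straight to that chain (now 28 days).
Now P2→P4→P7 = 5+9+17 = 31 is longest, so the finish becomes 31 days.

31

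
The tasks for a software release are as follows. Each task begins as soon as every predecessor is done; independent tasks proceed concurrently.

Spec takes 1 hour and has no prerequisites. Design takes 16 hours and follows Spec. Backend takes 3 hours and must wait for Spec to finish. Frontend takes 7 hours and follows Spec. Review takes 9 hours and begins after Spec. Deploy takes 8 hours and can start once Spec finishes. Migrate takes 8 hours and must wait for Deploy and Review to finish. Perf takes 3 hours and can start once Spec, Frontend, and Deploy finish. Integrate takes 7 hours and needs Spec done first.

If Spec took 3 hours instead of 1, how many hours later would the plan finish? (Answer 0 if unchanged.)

As given, the longest chain is Spec→Review→Migrate = 1+9+8 = 18, so the finish is 18 hours.
Spec is on the critical path; changing it to 3 makes that path 20 hours.
That remains the longest chain; total 20 hours.
Change in finish: 20 − 18 = +2 hours.

2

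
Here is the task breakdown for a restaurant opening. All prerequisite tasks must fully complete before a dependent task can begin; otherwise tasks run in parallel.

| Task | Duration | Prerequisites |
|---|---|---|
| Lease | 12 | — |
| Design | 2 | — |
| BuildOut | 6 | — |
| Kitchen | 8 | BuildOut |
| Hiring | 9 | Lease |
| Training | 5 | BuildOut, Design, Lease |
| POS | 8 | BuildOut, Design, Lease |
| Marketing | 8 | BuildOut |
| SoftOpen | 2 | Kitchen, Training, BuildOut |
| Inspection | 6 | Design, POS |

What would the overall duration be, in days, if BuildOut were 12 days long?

The binding path is Lease→POS→Inspection = 12+8+6 = 26; finish at 26 days.
The longest path through BuildOut is only 20 days, so BuildOut has float 6.
That remains the longest chain; total 26 days.

26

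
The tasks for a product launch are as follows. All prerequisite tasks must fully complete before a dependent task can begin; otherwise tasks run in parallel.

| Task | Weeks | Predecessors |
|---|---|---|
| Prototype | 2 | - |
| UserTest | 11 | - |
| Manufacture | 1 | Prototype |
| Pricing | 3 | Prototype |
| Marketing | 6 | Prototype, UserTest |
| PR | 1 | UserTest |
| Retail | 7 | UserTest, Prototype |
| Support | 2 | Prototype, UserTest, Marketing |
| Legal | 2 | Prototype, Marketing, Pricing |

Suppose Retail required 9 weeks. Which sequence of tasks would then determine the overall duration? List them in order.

UserTest, Retail

The binding path is UserTest→Marketing→Support = 11+6+2 = 19; finish at 19 weeks.
Retail has 1 week of float (longest path through it is 18).
New critical path: UserTest→Retail = 11+9 = 20 ⇒ 20 weeks.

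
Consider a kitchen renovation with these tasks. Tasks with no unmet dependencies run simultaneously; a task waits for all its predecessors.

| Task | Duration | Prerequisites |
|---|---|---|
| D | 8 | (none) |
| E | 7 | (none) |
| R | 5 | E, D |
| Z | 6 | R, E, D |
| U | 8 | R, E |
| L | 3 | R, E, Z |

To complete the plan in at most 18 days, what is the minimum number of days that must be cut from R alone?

4

Current finish: 22 days; target: 18.
R is on every critical path, so each day cut from R cuts the finish by one (this holds down to a finish of 18).
Need 22 − 18 = 4 days off R → R becomes 1 day, finish becomes 18.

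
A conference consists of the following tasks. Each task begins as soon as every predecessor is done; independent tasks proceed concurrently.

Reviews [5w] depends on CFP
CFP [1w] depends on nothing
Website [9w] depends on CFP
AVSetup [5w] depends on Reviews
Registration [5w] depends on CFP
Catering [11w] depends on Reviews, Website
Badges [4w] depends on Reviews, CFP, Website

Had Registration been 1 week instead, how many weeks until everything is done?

Critical path before the change: CFP→Website→Catering = 1+9+11 = 21 giving 21 weeks.
Registration has 15 weeks of float (longest path through it is 6).
That remains the longest chain; total 21 weeks.

21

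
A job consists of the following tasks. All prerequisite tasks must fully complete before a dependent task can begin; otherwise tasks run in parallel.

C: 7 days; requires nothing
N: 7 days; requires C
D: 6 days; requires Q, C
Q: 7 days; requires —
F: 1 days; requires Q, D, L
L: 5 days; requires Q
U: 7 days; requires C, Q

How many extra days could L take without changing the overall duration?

Q→D→F = 7+6+1 = 14 sets the makespan at 14 days.
The longest chain containing L totals 13 days.
Slack of L = 8 − 7 = 1 day.

1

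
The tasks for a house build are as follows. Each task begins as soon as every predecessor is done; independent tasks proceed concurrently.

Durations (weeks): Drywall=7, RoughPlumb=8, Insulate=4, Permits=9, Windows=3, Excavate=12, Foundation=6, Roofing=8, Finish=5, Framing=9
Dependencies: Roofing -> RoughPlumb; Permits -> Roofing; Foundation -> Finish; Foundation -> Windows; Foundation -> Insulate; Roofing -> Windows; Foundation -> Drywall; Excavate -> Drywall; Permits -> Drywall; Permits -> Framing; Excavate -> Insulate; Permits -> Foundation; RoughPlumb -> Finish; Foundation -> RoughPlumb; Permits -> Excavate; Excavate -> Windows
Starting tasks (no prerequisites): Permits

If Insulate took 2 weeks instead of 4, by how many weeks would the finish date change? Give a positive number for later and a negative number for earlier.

The binding path is Permits→Roofing→RoughPlumb→Finish = 9+8+8+5 = 30; finish at 30 weeks.
The longest path through Insulate is only 25 weeks, so Insulate has float 5.
The critical path is still Permits→Roofing→RoughPlumb→Finish; finish is now 30 weeks.
Change in finish: 30 − 30 = +0 weeks.

0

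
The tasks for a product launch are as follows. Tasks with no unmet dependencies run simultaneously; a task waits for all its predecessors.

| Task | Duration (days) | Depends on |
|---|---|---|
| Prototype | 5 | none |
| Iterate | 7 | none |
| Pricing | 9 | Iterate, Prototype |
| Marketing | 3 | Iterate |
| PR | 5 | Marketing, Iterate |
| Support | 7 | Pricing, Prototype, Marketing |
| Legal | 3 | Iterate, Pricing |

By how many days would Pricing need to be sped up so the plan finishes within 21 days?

Current finish: 23 days; target: 21.
Pricing is on every critical path, so each day cut from Pricing cuts the finish by one (this holds down to a finish of 17).
Need 23 − 21 = 2 days off Pricing → Pricing becomes 7 days, finish becomes 21.

2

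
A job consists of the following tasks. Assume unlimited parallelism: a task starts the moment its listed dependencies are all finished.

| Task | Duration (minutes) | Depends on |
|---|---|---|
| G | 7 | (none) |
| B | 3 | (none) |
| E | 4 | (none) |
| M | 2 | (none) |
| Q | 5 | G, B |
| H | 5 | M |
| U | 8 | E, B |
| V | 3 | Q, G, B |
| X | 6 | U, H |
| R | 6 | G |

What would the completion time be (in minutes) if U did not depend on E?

17

With the dependency in place, E→U→X = 4+8+6 = 18 sets the finish at 18 minutes.
Without E→U, U's earliest start moves from 4 to 3.
After: B→U→X = 3+8+6 = 17 → 17 minutes.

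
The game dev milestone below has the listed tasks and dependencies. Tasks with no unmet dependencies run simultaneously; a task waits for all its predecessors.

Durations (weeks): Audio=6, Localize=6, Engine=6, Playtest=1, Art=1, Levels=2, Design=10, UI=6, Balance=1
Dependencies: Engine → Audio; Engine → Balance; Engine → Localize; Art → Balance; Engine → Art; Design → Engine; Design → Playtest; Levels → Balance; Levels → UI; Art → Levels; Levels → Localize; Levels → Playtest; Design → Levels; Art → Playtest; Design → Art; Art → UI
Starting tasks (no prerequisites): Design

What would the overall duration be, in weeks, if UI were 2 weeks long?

25

As given, the longest chain is Design→Engine→Art→Levels→UI = 10+6+1+2+6 = 25, so the finish is 25 weeks.
UI lies on that path, so at 2 weeks the path becomes 21 weeks.
Now Design→Engine→Art→Levels→Localize = 10+6+1+2+6 = 25 is longest, so the finish becomes 25 weeks.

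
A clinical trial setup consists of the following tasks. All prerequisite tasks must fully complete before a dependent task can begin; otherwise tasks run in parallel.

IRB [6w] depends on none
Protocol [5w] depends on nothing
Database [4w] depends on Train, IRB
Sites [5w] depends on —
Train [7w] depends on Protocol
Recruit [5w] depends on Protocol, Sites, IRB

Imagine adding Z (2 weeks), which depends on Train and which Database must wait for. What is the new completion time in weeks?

18

Originally the project takes 16 weeks.
With Z inserted, Database now waits for max(Train, IRB, Z).
New critical path: Protocol→Train→Z→Database = 5+7+2+4 = 18 ⇒ 18 weeks.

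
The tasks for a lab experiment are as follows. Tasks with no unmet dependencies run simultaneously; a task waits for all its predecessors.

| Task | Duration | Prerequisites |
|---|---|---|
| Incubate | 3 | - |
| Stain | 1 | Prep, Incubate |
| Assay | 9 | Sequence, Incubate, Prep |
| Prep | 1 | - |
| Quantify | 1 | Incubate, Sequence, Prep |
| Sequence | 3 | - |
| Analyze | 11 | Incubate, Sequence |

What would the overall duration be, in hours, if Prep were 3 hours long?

As given, the longest chain is Incubate→Analyze = 3+11 = 14, so the finish is 14 hours.
Prep has 4 hours of float (longest path through it is 10).
That remains the longest chain; total 14 hours.

14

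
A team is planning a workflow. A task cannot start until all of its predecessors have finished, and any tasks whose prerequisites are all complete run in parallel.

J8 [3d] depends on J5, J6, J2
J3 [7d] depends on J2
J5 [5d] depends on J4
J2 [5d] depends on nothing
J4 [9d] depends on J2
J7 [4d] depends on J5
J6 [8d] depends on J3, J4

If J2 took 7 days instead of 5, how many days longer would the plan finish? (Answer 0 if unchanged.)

2

As given, the longest chain is J2→J4→J6→J8 = 5+9+8+3 = 25, so the finish is 25 days.
Since J2 is critical, the +2 change carries straight to that chain (now 27 days).
That remains the longest chain; total 27 days.
Change in finish: 27 − 25 = +2 days.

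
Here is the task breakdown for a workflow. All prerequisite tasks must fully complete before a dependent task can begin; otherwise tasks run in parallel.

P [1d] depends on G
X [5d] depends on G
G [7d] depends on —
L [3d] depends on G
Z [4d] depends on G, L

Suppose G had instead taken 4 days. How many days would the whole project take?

11

The binding path is G→L→Z = 7+3+4 = 14; finish at 14 days.
G lies on that path, so at 4 days the path becomes 11 days.
The critical path is still G→L→Z; finish is now 11 days.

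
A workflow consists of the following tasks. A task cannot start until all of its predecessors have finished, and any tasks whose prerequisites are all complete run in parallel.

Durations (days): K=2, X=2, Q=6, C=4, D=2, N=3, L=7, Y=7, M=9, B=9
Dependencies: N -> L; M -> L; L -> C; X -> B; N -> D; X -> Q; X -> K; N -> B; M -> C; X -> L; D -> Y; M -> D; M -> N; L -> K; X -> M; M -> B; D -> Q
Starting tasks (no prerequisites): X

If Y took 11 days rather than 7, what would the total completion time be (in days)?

27

Critical path before the change: X→M→N→L→C = 2+9+3+7+4 = 25 giving 25 days.
Y is off the critical path — its longest chain is 23 days, giving 2 of slack.
The binding chain switches to X→M→N→D→Y = 2+9+3+2+11 = 27; finish 27 days.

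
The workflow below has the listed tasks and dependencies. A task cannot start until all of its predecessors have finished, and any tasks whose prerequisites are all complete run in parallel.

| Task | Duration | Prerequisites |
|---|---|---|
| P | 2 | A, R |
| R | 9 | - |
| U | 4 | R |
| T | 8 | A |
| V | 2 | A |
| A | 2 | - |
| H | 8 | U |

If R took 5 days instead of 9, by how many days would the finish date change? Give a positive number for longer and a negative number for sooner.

Baseline: R→U→H = 9+4+8 = 21 → 21 days.
R is on the critical path; changing it to 5 makes that path 17 days.
The critical path is still R→U→H; finish is now 17 days.
Change in finish: 17 − 21 = -4 days.

-4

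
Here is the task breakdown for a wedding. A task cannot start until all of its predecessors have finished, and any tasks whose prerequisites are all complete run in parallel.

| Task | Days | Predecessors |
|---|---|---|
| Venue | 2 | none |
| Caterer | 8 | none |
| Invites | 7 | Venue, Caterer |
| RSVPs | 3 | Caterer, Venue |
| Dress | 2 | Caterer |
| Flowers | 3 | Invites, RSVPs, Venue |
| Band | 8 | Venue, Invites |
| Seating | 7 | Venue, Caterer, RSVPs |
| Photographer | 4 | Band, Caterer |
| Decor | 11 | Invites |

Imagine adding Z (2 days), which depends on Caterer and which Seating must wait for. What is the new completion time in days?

Originally the plan takes 27 days.
With Z inserted, Seating now waits for max(Venue, Caterer, RSVPs, Z).
New critical path: Caterer→Invites→Band→Photographer = 8+7+8+4 = 27 ⇒ 27 days.

27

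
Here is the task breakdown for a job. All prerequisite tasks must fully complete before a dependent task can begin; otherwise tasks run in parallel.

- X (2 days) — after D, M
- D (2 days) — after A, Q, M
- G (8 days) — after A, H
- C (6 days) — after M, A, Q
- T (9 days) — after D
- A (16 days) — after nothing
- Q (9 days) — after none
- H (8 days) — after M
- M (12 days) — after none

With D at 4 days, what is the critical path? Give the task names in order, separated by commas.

A, D, T

Actual critical path: M→H→G = 12+8+8 = 28 ⇒ 28 days.
D is off the critical path — its longest chain is 27 days, giving 1 of slack.
The binding chain switches to A→D→T = 16+4+9 = 29; finish 29 days.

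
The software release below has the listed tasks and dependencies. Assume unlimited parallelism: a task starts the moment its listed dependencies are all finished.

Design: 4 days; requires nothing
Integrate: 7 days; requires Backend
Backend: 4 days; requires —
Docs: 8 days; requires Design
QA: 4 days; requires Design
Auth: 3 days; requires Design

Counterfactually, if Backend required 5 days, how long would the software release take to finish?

12

Critical path before the change: Design→Docs = 4+8 = 12 giving 12 days.
Backend is off the critical path — its longest chain is 11 days, giving 1 of slack.
The critical path is still Design→Docs; finish is now 12 days.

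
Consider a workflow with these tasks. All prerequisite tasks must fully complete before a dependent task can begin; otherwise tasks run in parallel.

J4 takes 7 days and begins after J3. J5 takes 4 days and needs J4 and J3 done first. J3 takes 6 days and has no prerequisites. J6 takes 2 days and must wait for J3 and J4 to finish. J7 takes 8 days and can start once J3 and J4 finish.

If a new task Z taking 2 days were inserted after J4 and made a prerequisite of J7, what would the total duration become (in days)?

Originally the project takes 21 days.
With Z inserted, J7 now waits for max(J3, J4, Z).
New critical path: J3→J4→Z→J7 = 6+7+2+8 = 23 ⇒ 23 days.

23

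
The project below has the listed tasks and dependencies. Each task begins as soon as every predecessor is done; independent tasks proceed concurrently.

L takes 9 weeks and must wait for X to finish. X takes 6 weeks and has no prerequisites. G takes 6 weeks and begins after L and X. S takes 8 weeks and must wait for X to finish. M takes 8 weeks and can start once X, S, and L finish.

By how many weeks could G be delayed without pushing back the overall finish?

2

The longest chain is X→L→M = 6+9+8 = 23; overall finish 23 weeks.
The longest chain containing G totals 21 weeks.
So G can slip 23 − 21 = 2 weeks.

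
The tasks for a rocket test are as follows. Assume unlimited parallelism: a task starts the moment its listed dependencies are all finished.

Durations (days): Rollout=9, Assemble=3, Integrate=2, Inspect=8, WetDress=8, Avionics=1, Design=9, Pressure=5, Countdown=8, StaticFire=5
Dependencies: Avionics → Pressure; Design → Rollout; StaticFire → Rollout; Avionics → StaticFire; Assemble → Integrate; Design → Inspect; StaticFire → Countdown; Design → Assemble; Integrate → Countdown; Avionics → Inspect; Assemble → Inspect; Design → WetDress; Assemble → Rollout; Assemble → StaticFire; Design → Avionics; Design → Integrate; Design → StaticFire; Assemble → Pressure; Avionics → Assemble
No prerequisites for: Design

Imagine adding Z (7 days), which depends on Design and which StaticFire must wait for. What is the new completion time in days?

Originally the job takes 27 days.
With Z inserted, StaticFire now waits for max(Design, Assemble, Avionics, Z).
New critical path: Design→Z→StaticFire→Rollout = 9+7+5+9 = 30 ⇒ 30 days.

30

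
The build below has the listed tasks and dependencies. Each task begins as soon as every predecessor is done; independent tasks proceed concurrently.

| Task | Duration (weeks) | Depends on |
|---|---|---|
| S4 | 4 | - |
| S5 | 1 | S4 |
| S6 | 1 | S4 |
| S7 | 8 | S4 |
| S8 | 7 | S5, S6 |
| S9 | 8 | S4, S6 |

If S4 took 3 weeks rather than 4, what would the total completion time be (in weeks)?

The binding path is S4→S6→S9 = 4+1+8 = 13; finish at 13 weeks.
S4 is on the critical path; changing it to 3 makes that path 12 weeks.
The critical path is still S4→S6→S9; finish is now 12 weeks.

12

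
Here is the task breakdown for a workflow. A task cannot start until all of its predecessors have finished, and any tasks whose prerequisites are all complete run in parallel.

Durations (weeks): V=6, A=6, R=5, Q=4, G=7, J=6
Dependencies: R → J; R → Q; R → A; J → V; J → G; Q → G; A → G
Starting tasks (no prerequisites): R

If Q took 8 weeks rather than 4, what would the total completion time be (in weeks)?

20

The binding path is R→J→G = 5+6+7 = 18; finish at 18 weeks.
Q has 2 weeks of float (longest path through it is 16).
Now R→Q→G = 5+8+7 = 20 is longest, so the finish becomes 20 weeks.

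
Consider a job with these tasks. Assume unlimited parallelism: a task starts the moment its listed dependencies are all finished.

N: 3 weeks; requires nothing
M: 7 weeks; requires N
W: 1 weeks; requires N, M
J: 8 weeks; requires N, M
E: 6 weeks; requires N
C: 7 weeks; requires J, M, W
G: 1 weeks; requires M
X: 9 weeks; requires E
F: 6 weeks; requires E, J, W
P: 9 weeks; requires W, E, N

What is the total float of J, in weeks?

N→M→J→C = 3+7+8+7 = 25 sets the makespan at 25 weeks.
Longest path through J: 25 weeks (earliest finish 18, latest finish 18).
Float = 25 − 25 = 0.

0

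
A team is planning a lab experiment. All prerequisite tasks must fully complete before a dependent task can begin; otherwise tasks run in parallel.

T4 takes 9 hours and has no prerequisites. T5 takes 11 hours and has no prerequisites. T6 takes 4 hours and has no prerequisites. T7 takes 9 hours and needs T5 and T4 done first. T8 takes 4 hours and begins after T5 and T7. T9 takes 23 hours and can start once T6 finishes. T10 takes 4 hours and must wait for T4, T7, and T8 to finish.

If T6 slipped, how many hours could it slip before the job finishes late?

1

Critical path: T5→T7→T8→T10 = 11+9+4+4 = 28, so the finish is 28 hours.
T6 finishes as early as 4 and must finish by 5.
Slack of T6 = 1 − 0 = 1 hour.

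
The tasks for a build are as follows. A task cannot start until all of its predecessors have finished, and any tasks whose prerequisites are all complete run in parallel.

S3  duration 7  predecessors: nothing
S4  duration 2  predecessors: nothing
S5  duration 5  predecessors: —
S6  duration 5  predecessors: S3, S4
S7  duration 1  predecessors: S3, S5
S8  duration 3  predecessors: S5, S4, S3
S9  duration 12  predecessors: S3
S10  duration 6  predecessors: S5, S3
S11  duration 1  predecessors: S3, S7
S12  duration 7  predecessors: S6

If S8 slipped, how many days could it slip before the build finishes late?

S3→S6→S12 = 7+5+7 = 19 sets the makespan at 19 days.
The longest chain containing S8 totals 10 days.
So S8 can slip 19 − 10 = 9 days.

9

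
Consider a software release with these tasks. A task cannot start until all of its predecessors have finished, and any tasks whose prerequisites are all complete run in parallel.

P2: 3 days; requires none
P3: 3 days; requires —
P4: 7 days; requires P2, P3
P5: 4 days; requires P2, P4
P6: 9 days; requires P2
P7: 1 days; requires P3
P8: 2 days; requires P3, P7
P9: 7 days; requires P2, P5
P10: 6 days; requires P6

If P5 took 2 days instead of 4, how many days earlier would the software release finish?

Critical path before the change: P2→P4→P5→P9 = 3+7+4+7 = 21 giving 21 days.
Since P5 is critical, the -2 change carries straight to that chain (now 19 days).
No other chain overtakes it, so the finish is 19 days.
Change in finish: 19 − 21 = -2 days.

2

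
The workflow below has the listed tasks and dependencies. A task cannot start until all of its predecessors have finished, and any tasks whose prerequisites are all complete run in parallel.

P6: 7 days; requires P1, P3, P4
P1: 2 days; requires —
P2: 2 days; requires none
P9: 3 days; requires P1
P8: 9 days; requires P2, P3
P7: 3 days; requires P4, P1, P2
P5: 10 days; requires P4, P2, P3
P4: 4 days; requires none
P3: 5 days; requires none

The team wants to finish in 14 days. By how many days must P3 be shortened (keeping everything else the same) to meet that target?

Current finish: 15 days; target: 14.
P3 is on every critical path, so each day cut from P3 cuts the finish by one (this holds down to a finish of 14).
Need 15 − 14 = 1 day off P3 → P3 becomes 4 days, finish becomes 14.

1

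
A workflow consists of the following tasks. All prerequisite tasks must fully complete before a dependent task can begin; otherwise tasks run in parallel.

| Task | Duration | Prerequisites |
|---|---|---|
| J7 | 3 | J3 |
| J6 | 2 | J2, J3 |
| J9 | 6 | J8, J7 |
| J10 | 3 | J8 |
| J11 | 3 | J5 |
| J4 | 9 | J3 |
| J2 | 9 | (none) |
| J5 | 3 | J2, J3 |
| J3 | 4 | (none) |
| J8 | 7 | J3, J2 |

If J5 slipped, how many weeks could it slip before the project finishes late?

7

J2→J8→J9 = 9+7+6 = 22 sets the makespan at 22 weeks.
The longest chain containing J5 totals 15 weeks.
So J5 can slip 19 − 12 = 7 weeks.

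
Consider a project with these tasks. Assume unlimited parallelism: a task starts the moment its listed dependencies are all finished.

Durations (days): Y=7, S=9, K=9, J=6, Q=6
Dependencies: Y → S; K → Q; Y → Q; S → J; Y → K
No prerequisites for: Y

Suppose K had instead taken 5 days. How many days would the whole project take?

22

The binding path is Y→K→Q = 7+9+6 = 22; finish at 22 days.
K is on the critical path; changing it to 5 makes that path 18 days.
Now Y→S→J = 7+9+6 = 22 is longest, so the finish becomes 22 days.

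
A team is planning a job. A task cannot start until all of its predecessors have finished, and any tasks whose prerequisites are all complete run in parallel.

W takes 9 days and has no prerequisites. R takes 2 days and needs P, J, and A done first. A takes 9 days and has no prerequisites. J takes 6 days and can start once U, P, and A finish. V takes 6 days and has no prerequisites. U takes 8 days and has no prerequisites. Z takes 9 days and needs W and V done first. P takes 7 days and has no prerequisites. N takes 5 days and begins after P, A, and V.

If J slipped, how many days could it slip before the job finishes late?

1

The longest chain is W→Z = 9+9 = 18; overall finish 18 days.
J finishes as early as 15 and must finish by 16.
Slack of J = 10 − 9 = 1 day.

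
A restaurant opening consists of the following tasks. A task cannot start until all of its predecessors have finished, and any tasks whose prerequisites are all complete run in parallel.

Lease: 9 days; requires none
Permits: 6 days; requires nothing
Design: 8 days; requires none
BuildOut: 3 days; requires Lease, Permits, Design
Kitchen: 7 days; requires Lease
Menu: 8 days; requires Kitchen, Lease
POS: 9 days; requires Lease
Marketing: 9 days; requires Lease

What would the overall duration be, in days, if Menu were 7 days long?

As given, the longest chain is Lease→Kitchen→Menu = 9+7+8 = 24, so the finish is 24 days.
Since Menu is critical, the -1 change carries straight to that chain (now 23 days).
No other chain overtakes it, so the finish is 23 days.

23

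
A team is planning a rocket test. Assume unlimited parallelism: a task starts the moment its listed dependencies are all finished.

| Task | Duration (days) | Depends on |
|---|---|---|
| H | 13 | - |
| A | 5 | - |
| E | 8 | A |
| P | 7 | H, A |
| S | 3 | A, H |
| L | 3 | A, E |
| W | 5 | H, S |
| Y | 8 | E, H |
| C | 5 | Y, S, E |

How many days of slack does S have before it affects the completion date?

5

Critical path: H→Y→C = 13+8+5 = 26, so the finish is 26 days.
Longest path through S: 21 days (earliest finish 16, latest finish 21).
So S can slip 21 − 16 = 5 days.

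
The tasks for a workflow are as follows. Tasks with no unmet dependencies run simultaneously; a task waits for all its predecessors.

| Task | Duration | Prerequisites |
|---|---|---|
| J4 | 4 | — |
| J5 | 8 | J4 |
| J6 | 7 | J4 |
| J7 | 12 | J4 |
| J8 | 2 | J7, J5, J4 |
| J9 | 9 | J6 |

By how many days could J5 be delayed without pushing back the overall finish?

J4→J6→J9 = 4+7+9 = 20 sets the makespan at 20 days.
Longest path through J5: 14 days (earliest finish 12, latest finish 18).
Float = 20 − 14 = 6.

6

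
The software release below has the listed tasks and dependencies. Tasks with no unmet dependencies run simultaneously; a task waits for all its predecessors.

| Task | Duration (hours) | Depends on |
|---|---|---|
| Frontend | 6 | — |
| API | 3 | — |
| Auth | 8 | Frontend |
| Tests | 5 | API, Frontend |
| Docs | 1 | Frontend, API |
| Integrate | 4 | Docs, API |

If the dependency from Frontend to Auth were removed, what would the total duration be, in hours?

11

Original critical path: Frontend→Auth = 6+8 = 14 ⇒ 14 hours.
Without Frontend→Auth, Auth's earliest start moves from 6 to 0.
The longest chain is now Frontend→Tests = 6+5 = 11, so the job takes 11 hours.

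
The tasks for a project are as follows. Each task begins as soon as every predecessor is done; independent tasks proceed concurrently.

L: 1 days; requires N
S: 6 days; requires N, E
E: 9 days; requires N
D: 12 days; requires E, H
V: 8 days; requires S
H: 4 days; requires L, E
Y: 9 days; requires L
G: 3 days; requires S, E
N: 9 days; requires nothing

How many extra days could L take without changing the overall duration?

N→E→H→D = 9+9+4+12 = 34 sets the makespan at 34 days.
The longest chain containing L totals 26 days.
Float = 34 − 26 = 8.

8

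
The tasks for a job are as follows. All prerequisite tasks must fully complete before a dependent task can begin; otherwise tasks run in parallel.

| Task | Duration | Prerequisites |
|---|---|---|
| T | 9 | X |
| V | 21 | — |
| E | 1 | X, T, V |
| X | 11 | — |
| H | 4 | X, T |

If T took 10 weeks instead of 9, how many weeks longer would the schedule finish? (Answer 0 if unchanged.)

1

Critical path before the change: X→T→H = 11+9+4 = 24 giving 24 weeks.
T lies on that path, so at 10 weeks the path becomes 25 weeks.
That remains the longest chain; total 25 weeks.
Change in finish: 25 − 24 = +1 weeks.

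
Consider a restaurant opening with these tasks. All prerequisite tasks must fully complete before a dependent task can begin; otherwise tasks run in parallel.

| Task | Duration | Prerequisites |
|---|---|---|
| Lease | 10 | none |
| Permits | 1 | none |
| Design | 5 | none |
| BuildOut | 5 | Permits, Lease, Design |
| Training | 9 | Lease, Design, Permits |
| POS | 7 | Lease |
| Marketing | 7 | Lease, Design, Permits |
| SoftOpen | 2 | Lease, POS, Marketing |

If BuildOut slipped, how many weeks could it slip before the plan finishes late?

The longest chain is Lease→Training = 10+9 = 19; overall finish 19 weeks.
BuildOut finishes as early as 15 and must finish by 19.
So BuildOut can slip 19 − 15 = 4 weeks.

4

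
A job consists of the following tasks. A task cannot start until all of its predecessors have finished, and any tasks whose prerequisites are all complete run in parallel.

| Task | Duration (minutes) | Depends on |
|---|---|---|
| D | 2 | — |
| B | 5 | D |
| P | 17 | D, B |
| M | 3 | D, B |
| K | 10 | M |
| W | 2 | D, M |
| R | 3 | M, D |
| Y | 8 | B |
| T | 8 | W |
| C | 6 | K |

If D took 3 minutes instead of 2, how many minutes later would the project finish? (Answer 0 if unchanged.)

As given, the longest chain is D→B→M→K→C = 2+5+3+10+6 = 26, so the finish is 26 minutes.
D lies on that path, so at 3 minutes the path becomes 27 minutes.
That remains the longest chain; total 27 minutes.
Change in finish: 27 − 26 = +1 minutes.

1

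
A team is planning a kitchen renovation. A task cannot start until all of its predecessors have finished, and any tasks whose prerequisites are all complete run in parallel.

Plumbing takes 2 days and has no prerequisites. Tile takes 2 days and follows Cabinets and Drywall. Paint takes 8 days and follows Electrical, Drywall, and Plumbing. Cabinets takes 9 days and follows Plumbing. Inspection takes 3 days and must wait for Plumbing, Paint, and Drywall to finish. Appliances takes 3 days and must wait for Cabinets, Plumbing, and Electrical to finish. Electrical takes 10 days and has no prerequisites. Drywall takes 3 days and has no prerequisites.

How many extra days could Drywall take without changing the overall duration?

Critical path: Electrical→Paint→Inspection = 10+8+3 = 21, so the finish is 21 days.
Longest path through Drywall: 14 days (earliest finish 3, latest finish 10).
Slack of Drywall = 7 − 0 = 7 days.

7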